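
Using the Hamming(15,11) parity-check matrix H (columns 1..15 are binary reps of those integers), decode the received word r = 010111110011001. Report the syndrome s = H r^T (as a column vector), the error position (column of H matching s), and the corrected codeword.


s = (0, 0, 1, 0)^T, error position = 2, corrected codeword c = 000111110011001

Compute s = H r^T mod 2 one row at a time:
  s_1 = 1 + 0 + 0 + 1 + 1 + 0 + 0 + 1 = 4 ≡ 0 (mod 2).
  s_2 = 1 + 1 + 1 + 1 + 1 + 0 + 0 + 1 = 6 ≡ 0 (mod 2).
  s_3 = 1 + 0 + 1 + 1 + 0 + 1 + 0 + 1 = 5 ≡ 1 (mod 2).
  s_4 = 0 + 0 + 1 + 1 + 0 + 1 + 0 + 1 = 4 ≡ 0 (mod 2).
s = (0, 0, 1, 0)^T — this equals column 2 of H (binary 0010), so error is at position 2.
Correct: flip bit 2 of r = 010111110011001 to get c = 000111110011001.


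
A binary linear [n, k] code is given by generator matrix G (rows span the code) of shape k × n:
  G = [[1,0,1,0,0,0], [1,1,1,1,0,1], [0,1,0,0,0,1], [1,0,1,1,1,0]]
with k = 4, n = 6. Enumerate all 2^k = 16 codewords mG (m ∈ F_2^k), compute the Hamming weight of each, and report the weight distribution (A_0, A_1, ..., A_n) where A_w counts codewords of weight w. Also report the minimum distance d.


Weight distribution: A_0 = 1, A_1 = 2, A_2 = 3, A_3 = 4, A_4 = 3, A_5 = 2, A_6 = 1. Minimum distance d = 1.

Enumerate all 2^4 = 16 messages m ∈ F_2^4.
For each, compute codeword c = mG in F_2^6, then tally its weight.
  m = 0000 → c = 000000, weight = 0.
  m = 1000 → c = 101000, weight = 2.
  m = 0100 → c = 111101, weight = 5.
  m = 1100 → c = 010101, weight = 3.
  m = 0010 → c = 010001, weight = 2.
  m = 1010 → c = 111001, weight = 4.
  m = 0110 → c = 101100, weight = 3.
  m = 1110 → c = 000100, weight = 1.
  m = 0001 → c = 101110, weight = 4.
  m = 1001 → c = 000110, weight = 2.
  m = 0101 → c = 010011, weight = 3.
  m = 1101 → c = 111011, weight = 5.
  m = 0011 → c = 111111, weight = 6.
  m = 1011 → c = 010111, weight = 4.
  m = 0111 → c = 000010, weight = 1.
  m = 1111 → c = 101010, weight = 3.
Tally weights:
  weight 0: 1 codewords.
  weight 1: 2 codewords.
  weight 2: 3 codewords.
  weight 3: 4 codewords.
  weight 4: 3 codewords.
  weight 5: 2 codewords.
  weight 6: 1 codewords.
Minimum distance d = smallest w > 0 with A_w > 0 = 1.
Sanity: Σ A_w = 16 = 2^4 = 16 ✓.


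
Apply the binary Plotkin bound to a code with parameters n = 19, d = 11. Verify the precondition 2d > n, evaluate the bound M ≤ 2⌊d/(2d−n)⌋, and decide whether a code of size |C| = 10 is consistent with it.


Plotkin bound M ≤ 6; given |C| = 10 > bound (violated).

Check applicability: 2d = 22, n = 19.
2d − n = 3 > 0, so Plotkin applies.
Compute d/(2d−n) = 11/3 ≈ 3.6667.
⌊d/(2d−n)⌋ = 3.
Plotkin bound: M ≤ 2·3 = 6.
Given |C| = 10, check: VIOLATED.
This |C| is above the Plotkin bound, so no binary code with n = 19, d = 11 and 10 codewords exists.


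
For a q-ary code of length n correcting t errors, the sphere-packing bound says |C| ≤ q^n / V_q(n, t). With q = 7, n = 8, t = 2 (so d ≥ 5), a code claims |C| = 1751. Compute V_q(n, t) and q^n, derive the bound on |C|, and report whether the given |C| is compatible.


V_q(n, t) = 1057, q^n = 5764801, Hamming bound = 5453, |C| = 1751 ≤ bound (satisfied).

Step 1: Compute V_q(n, t) = Σ_{j=0}^2 C(n, j) (q−1)^j.
  j = 0: C(8,0)·(6)^0 = 1·1 = 1.
  j = 1: C(8,1)·(6)^1 = 8·6 = 48.
  j = 2: C(8,2)·(6)^2 = 28·36 = 1008.
  V_q(n, t) = 1 + 48 + 1008 = 1057.
Step 2: q^n = 7^8 = 5764801.
Step 3: Hamming bound ⌊q^n / V_q(n,t)⌋ = ⌊5764801/1057⌋ = 5453.
Step 4: Compare |C| = 1751 to 5453: satisfied.
The claimed |C| lies below the Hamming bound.


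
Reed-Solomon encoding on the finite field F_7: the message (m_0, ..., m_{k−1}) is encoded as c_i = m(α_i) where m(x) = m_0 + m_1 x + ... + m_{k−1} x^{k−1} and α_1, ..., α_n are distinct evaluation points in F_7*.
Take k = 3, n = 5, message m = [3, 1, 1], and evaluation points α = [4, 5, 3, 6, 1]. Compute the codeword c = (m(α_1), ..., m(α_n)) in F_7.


c = [2, 5, 1, 3, 5]

Message polynomial: m(x) = 3 + 1·x + 1·x^2 (mod 7).
For each evaluation point α_i, compute m(α_i) mod 7:
  α_1 = 4: Horner steps 1 → 5 → 2, so m(4) = 2.
  α_2 = 5: Horner steps 1 → 6 → 5, so m(5) = 5.
  α_3 = 3: Horner steps 1 → 4 → 1, so m(3) = 1.
  α_4 = 6: Horner steps 1 → 0 → 3, so m(6) = 3.
  α_5 = 1: Horner steps 1 → 2 → 5, so m(1) = 5.
Codeword c = [2, 5, 1, 3, 5] ∈ F_7^5.


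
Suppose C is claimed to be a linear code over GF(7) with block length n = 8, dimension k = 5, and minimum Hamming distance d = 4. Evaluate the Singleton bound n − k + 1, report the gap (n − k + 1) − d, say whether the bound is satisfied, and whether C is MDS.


Singleton RHS = n − k + 1 = 4, slack = 0, bound satisfied, MDS.

Singleton bound: d ≤ n − k + 1.
Here n = 8, k = 5, so n − k + 1 = 4.
Given d = 4, check d ≤ 4: YES.
Slack = (n − k + 1) − d = 0.
The code is MDS (slack = 0).
Description: the claimed parameters are [8, 5, 4]_7; such a code would be MDS (meets Singleton bound).


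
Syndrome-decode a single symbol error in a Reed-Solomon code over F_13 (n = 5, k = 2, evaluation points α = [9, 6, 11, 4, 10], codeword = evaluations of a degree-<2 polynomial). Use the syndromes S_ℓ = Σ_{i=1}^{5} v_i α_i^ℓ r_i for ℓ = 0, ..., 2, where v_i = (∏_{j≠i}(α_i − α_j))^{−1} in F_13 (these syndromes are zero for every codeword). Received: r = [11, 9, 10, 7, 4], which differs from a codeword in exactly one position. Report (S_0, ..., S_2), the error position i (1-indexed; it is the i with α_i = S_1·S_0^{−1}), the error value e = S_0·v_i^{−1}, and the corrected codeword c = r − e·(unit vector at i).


S = (12, 7, 3), error at position 2, error magnitude e = 3, c = [11, 6, 10, 7, 4].

Step 1: column multipliers v_i = (∏_{j≠i}(α_i − α_j))^{−1} mod 13.
  i = 1 (α = 9): (9−6)(9−11)(9−4)(9−10) = 3·(−2)·5·(−1) = 30 ≡ 4, so v_1 = 4^{−1} = 10 (mod 13).
  i = 2 (α = 6): (6−9)(6−11)(6−4)(6−10) = (−3)·(−5)·2·(−4) = −120 ≡ 10, so v_2 = 10^{−1} = 4 (mod 13).
  i = 3 (α = 11): (11−9)(11−6)(11−4)(11−10) = 2·5·7·1 = 70 ≡ 5, so v_3 = 5^{−1} = 8 (mod 13).
  i = 4 (α = 4): (4−9)(4−6)(4−11)(4−10) = (−5)·(−2)·(−7)·(−6) = 420 ≡ 4, so v_4 = 4^{−1} = 10 (mod 13).
  i = 5 (α = 10): (10−9)(10−6)(10−11)(10−4) = 1·4·(−1)·6 = −24 ≡ 2, so v_5 = 2^{−1} = 7 (mod 13).
  v = [10, 4, 8, 10, 7].
Step 2: syndromes of r = [11, 9, 10, 7, 4] (all sums mod 13).
  S_0 = Σ v_i r_i = 10·11 + 4·9 + 8·10 + 10·7 + 7·4 = 324 ≡ 12.
  S_1 = Σ v_i α_i r_i = 10·9·11 + 4·6·9 + 8·11·10 + 10·4·7 + 7·10·4 = 2646 ≡ 7.
  α_i^2 mod 13 = [3, 10, 4, 3, 9].
  S_2 = Σ v_i α_i^2 r_i = 10·3·11 + 4·10·9 + 8·4·10 + 10·3·7 + 7·9·4 = 1472 ≡ 3.
  S = (12, 7, 3) ≠ 0, so r is not a codeword (an error is present).
Step 3: locate the error. For a single error e at position i, S_ℓ = v_i·e·α_i^ℓ, so α_err = S_1/S_0.
  S_0^{−1} = 12^{−1} = 12 (mod 13), so α_err = 7·12 = 84 ≡ 6 = α_2. Error position i = 2.
  Consistency check: S_2/S_1 = 3·2 = 6 ≡ 6 = α_err ✓ (single-error assumption holds).
Step 4: error magnitude e = S_0/v_2 = S_0·∏_{j≠2}(α_2 − α_j) = 12·10 = 120 ≡ 3 (mod 13).
Step 5: correct position 2: c_2 = r_2 − e = 9 − 3 ≡ 6 (mod 13). Hence c = [11, 6, 10, 7, 4].
  Check: interpolating c through the α_i gives m(x) = 9 + 6·x (degree < 2) with m(α_i) = c_i for every i, so c is indeed a codeword.


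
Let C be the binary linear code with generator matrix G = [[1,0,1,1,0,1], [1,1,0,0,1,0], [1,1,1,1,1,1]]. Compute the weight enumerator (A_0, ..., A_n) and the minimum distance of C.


Weight distribution: A_0 = 1, A_1 = 1, A_2 = 1, A_3 = 2, A_4 = 1, A_5 = 1, A_6 = 1. Minimum distance d = 1.

Enumerate all 2^3 = 8 messages m ∈ F_2^3.
For each, compute codeword c = mG in F_2^6, then tally its weight.
  m = 000 → c = 000000, weight = 0.
  m = 100 → c = 101101, weight = 4.
  m = 010 → c = 110010, weight = 3.
  m = 110 → c = 011111, weight = 5.
  m = 001 → c = 111111, weight = 6.
  m = 101 → c = 010010, weight = 2.
  m = 011 → c = 001101, weight = 3.
  m = 111 → c = 100000, weight = 1.
Tally weights:
  weight 0: 1 codewords.
  weight 1: 1 codewords.
  weight 2: 1 codewords.
  weight 3: 2 codewords.
  weight 4: 1 codewords.
  weight 5: 1 codewords.
  weight 6: 1 codewords.
Minimum distance d = smallest w > 0 with A_w > 0 = 1.
Sanity: Σ A_w = 8 = 2^3 = 8 ✓.


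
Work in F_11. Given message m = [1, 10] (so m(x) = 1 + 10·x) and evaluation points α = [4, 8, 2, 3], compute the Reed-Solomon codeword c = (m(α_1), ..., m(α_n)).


c = [8, 4, 10, 9]

Message polynomial: m(x) = 1 + 10·x (mod 11).
For each evaluation point α_i, compute m(α_i) mod 11:
  α_1 = 4: Horner steps 10 → 8, so m(4) = 8.
  α_2 = 8: Horner steps 10 → 4, so m(8) = 4.
  α_3 = 2: Horner steps 10 → 10, so m(2) = 10.
  α_4 = 3: Horner steps 10 → 9, so m(3) = 9.
Codeword c = [8, 4, 10, 9] ∈ F_11^4.


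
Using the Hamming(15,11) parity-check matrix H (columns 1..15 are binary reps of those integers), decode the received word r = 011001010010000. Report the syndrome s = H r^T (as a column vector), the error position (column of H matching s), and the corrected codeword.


s = (0, 1, 0, 0)^T, error position = 4, corrected codeword c = 011101010010000

Compute s = H r^T mod 2 one row at a time:
  s_1 = 1 + 0 + 0 + 1 + 0 + 0 + 0 + 0 = 2 ≡ 0 (mod 2).
  s_2 = 0 + 0 + 1 + 0 + 0 + 0 + 0 + 0 = 1 ≡ 1 (mod 2).
  s_3 = 1 + 1 + 1 + 0 + 0 + 1 + 0 + 0 = 4 ≡ 0 (mod 2).
  s_4 = 0 + 1 + 0 + 0 + 0 + 1 + 0 + 0 = 2 ≡ 0 (mod 2).
s = (0, 1, 0, 0)^T — this equals column 4 of H (binary 0100), so error is at position 4.
Correct: flip bit 4 of r = 011001010010000 to get c = 011101010010000.


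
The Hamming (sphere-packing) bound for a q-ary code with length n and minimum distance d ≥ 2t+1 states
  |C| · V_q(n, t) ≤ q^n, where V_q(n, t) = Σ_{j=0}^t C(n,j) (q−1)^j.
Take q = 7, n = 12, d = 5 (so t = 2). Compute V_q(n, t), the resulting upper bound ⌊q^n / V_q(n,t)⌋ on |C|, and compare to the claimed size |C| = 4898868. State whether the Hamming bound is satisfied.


V_q(n, t) = 2449, q^n = 13841287201, Hamming bound = 5651811, |C| = 4898868 ≤ bound (satisfied).

Step 1: Compute V_q(n, t) = Σ_{j=0}^2 C(n, j) (q−1)^j.
  j = 0: C(12,0)·(6)^0 = 1·1 = 1.
  j = 1: C(12,1)·(6)^1 = 12·6 = 72.
  j = 2: C(12,2)·(6)^2 = 66·36 = 2376.
  V_q(n, t) = 1 + 72 + 2376 = 2449.
Step 2: q^n = 7^12 = 13841287201.
Step 3: Hamming bound ⌊q^n / V_q(n,t)⌋ = ⌊13841287201/2449⌋ = 5651811.
Step 4: Compare |C| = 4898868 to 5651811: satisfied.
The claimed |C| lies below the Hamming bound.


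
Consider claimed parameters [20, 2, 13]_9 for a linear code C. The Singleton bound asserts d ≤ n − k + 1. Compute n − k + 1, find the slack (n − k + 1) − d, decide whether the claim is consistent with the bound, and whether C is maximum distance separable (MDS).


Singleton RHS = n − k + 1 = 19, slack = 6, bound satisfied, not MDS.

Singleton bound: d ≤ n − k + 1.
Here n = 20, k = 2, so n − k + 1 = 19.
Given d = 13, check d ≤ 19: YES.
Slack = (n − k + 1) − d = 6.
The code is NOT MDS (slack = 6 > 0).
Description: the claimed parameters are [20, 2, 13]_9; such a code would be non-MDS.


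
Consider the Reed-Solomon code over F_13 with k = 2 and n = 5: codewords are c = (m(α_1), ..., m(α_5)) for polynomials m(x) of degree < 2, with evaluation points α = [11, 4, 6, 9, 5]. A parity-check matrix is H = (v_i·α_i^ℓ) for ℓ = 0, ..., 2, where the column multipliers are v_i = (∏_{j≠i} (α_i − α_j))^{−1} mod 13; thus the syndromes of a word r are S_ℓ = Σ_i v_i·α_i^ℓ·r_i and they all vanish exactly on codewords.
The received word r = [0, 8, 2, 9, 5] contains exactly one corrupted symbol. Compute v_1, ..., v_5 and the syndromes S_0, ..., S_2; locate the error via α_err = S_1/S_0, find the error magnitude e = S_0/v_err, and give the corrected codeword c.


S = (12, 4, 10), error at position 4, error magnitude e = 3, c = [0, 8, 2, 6, 5].

Step 1: column multipliers v_i = (∏_{j≠i}(α_i − α_j))^{−1} mod 13.
  i = 1 (α = 11): (11−4)(11−6)(11−9)(11−5) = 7·5·2·6 = 420 ≡ 4, so v_1 = 4^{−1} = 10 (mod 13).
  i = 2 (α = 4): (4−11)(4−6)(4−9)(4−5) = (−7)·(−2)·(−5)·(−1) = 70 ≡ 5, so v_2 = 5^{−1} = 8 (mod 13).
  i = 3 (α = 6): (6−11)(6−4)(6−9)(6−5) = (−5)·2·(−3)·1 = 30 ≡ 4, so v_3 = 4^{−1} = 10 (mod 13).
  i = 4 (α = 9): (9−11)(9−4)(9−6)(9−5) = (−2)·5·3·4 = −120 ≡ 10, so v_4 = 10^{−1} = 4 (mod 13).
  i = 5 (α = 5): (5−11)(5−4)(5−6)(5−9) = (−6)·1·(−1)·(−4) = −24 ≡ 2, so v_5 = 2^{−1} = 7 (mod 13).
  v = [10, 8, 10, 4, 7].
Step 2: syndromes of r = [0, 8, 2, 9, 5] (all sums mod 13).
  S_0 = Σ v_i r_i = 10·0 + 8·8 + 10·2 + 4·9 + 7·5 = 155 ≡ 12.
  S_1 = Σ v_i α_i r_i = 10·11·0 + 8·4·8 + 10·6·2 + 4·9·9 + 7·5·5 = 875 ≡ 4.
  α_i^2 mod 13 = [4, 3, 10, 3, 12].
  S_2 = Σ v_i α_i^2 r_i = 10·4·0 + 8·3·8 + 10·10·2 + 4·3·9 + 7·12·5 = 920 ≡ 10.
  S = (12, 4, 10) ≠ 0, so r is not a codeword (an error is present).
Step 3: locate the error. For a single error e at position i, S_ℓ = v_i·e·α_i^ℓ, so α_err = S_1/S_0.
  S_0^{−1} = 12^{−1} = 12 (mod 13), so α_err = 4·12 = 48 ≡ 9 = α_4. Error position i = 4.
  Consistency check: S_2/S_1 = 10·10 = 100 ≡ 9 = α_err ✓ (single-error assumption holds).
Step 4: error magnitude e = S_0/v_4 = S_0·∏_{j≠4}(α_4 − α_j) = 12·10 = 120 ≡ 3 (mod 13).
Step 5: correct position 4: c_4 = r_4 − e = 9 − 3 ≡ 6 (mod 13). Hence c = [0, 8, 2, 6, 5].
  Check: interpolating c through the α_i gives m(x) = 7 + 10·x (degree < 2) with m(α_i) = c_i for every i, so c is indeed a codeword.


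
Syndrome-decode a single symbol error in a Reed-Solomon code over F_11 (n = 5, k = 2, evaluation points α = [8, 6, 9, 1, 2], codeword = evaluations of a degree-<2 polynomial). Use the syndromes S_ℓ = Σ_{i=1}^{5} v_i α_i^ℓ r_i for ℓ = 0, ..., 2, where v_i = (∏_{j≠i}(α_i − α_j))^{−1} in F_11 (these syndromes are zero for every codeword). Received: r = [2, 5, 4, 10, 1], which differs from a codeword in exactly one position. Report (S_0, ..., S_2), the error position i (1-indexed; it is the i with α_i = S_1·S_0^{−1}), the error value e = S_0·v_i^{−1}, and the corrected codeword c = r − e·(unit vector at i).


S = (4, 2, 1), error at position 2, error magnitude e = 7, c = [2, 9, 4, 10, 1].

Step 1: column multipliers v_i = (∏_{j≠i}(α_i − α_j))^{−1} mod 11.
  i = 1 (α = 8): (8−6)(8−9)(8−1)(8−2) = 2·(−1)·7·6 = −84 ≡ 4, so v_1 = 4^{−1} = 3 (mod 11).
  i = 2 (α = 6): (6−8)(6−9)(6−1)(6−2) = (−2)·(−3)·5·4 = 120 ≡ 10, so v_2 = 10^{−1} = 10 (mod 11).
  i = 3 (α = 9): (9−8)(9−6)(9−1)(9−2) = 1·3·8·7 = 168 ≡ 3, so v_3 = 3^{−1} = 4 (mod 11).
  i = 4 (α = 1): (1−8)(1−6)(1−9)(1−2) = (−7)·(−5)·(−8)·(−1) = 280 ≡ 5, so v_4 = 5^{−1} = 9 (mod 11).
  i = 5 (α = 2): (2−8)(2−6)(2−9)(2−1) = (−6)·(−4)·(−7)·1 = −168 ≡ 8, so v_5 = 8^{−1} = 7 (mod 11).
  v = [3, 10, 4, 9, 7].
Step 2: syndromes of r = [2, 5, 4, 10, 1] (all sums mod 11).
  S_0 = Σ v_i r_i = 3·2 + 10·5 + 4·4 + 9·10 + 7·1 = 169 ≡ 4.
  S_1 = Σ v_i α_i r_i = 3·8·2 + 10·6·5 + 4·9·4 + 9·1·10 + 7·2·1 = 596 ≡ 2.
  α_i^2 mod 11 = [9, 3, 4, 1, 4].
  S_2 = Σ v_i α_i^2 r_i = 3·9·2 + 10·3·5 + 4·4·4 + 9·1·10 + 7·4·1 = 386 ≡ 1.
  S = (4, 2, 1) ≠ 0, so r is not a codeword (an error is present).
Step 3: locate the error. For a single error e at position i, S_ℓ = v_i·e·α_i^ℓ, so α_err = S_1/S_0.
  S_0^{−1} = 4^{−1} = 3 (mod 11), so α_err = 2·3 = 6 ≡ 6 = α_2. Error position i = 2.
  Consistency check: S_2/S_1 = 1·6 = 6 ≡ 6 = α_err ✓ (single-error assumption holds).
Step 4: error magnitude e = S_0/v_2 = S_0·∏_{j≠2}(α_2 − α_j) = 4·10 = 40 ≡ 7 (mod 11).
Step 5: correct position 2: c_2 = r_2 − e = 5 − 7 ≡ 9 (mod 11). Hence c = [2, 9, 4, 10, 1].
  Check: interpolating c through the α_i gives m(x) = 8 + 2·x (degree < 2) with m(α_i) = c_i for every i, so c is indeed a codeword.


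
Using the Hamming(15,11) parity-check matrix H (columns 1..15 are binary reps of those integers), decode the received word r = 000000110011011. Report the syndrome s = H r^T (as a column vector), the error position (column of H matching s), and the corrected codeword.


s = (1, 0, 0, 1)^T, error position = 9, corrected codeword c = 000000111011011

Compute s = H r^T mod 2 one row at a time:
  s_1 = 1 + 0 + 0 + 1 + 1 + 0 + 1 + 1 = 5 ≡ 1 (mod 2).
  s_2 = 0 + 0 + 0 + 1 + 1 + 0 + 1 + 1 = 4 ≡ 0 (mod 2).
  s_3 = 0 + 0 + 0 + 1 + 0 + 1 + 1 + 1 = 4 ≡ 0 (mod 2).
  s_4 = 0 + 0 + 0 + 1 + 0 + 1 + 0 + 1 = 3 ≡ 1 (mod 2).
s = (1, 0, 0, 1)^T — this equals column 9 of H (binary 1001), so error is at position 9.
Correct: flip bit 9 of r = 000000110011011 to get c = 000000111011011.


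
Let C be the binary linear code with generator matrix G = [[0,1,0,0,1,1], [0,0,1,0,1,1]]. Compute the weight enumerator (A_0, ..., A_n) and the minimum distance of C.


Weight distribution: A_0 = 1, A_2 = 1, A_3 = 2. Minimum distance d = 2.

Enumerate all 2^2 = 4 messages m ∈ F_2^2.
For each, compute codeword c = mG in F_2^6, then tally its weight.
  m = 00 → c = 000000, weight = 0.
  m = 10 → c = 010011, weight = 3.
  m = 01 → c = 001011, weight = 3.
  m = 11 → c = 011000, weight = 2.
Tally weights:
  weight 0: 1 codewords.
  weight 2: 1 codewords.
  weight 3: 2 codewords.
Minimum distance d = smallest w > 0 with A_w > 0 = 2.
Sanity: Σ A_w = 4 = 2^2 = 4 ✓.


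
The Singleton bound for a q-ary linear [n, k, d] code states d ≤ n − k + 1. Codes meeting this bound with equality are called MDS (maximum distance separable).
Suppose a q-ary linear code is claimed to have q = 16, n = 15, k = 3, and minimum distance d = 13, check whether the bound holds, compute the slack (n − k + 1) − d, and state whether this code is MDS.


Singleton RHS = n − k + 1 = 13, slack = 0, bound satisfied, MDS.

Singleton bound: d ≤ n − k + 1.
Here n = 15, k = 3, so n − k + 1 = 13.
Given d = 13, check d ≤ 13: YES.
Slack = (n − k + 1) − d = 0.
The code is MDS (slack = 0).
Description: the claimed parameters are [15, 3, 13]_16; such a code would be MDS (meets Singleton bound).


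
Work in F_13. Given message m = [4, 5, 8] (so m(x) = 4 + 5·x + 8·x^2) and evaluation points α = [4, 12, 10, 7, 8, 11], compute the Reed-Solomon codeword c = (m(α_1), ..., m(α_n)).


c = [9, 7, 9, 2, 10, 0]

Message polynomial: m(x) = 4 + 5·x + 8·x^2 (mod 13).
For each evaluation point α_i, compute m(α_i) mod 13:
  α_1 = 4: Horner steps 8 → 11 → 9, so m(4) = 9.
  α_2 = 12: Horner steps 8 → 10 → 7, so m(12) = 7.
  α_3 = 10: Horner steps 8 → 7 → 9, so m(10) = 9.
  α_4 = 7: Horner steps 8 → 9 → 2, so m(7) = 2.
  α_5 = 8: Horner steps 8 → 4 → 10, so m(8) = 10.
  α_6 = 11: Horner steps 8 → 2 → 0, so m(11) = 0.
Codeword c = [9, 7, 9, 2, 10, 0] ∈ F_13^6.


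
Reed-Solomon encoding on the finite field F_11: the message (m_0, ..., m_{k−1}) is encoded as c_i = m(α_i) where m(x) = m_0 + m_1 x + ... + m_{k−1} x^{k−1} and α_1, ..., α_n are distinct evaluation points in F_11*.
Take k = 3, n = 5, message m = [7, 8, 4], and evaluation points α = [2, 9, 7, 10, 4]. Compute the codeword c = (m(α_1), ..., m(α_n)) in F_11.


c = [6, 7, 6, 3, 4]

Message polynomial: m(x) = 7 + 8·x + 4·x^2 (mod 11).
For each evaluation point α_i, compute m(α_i) mod 11:
  α_1 = 2: Horner steps 4 → 5 → 6, so m(2) = 6.
  α_2 = 9: Horner steps 4 → 0 → 7, so m(9) = 7.
  α_3 = 7: Horner steps 4 → 3 → 6, so m(7) = 6.
  α_4 = 10: Horner steps 4 → 4 → 3, so m(10) = 3.
  α_5 = 4: Horner steps 4 → 2 → 4, so m(4) = 4.
Codeword c = [6, 7, 6, 3, 4] ∈ F_11^5.


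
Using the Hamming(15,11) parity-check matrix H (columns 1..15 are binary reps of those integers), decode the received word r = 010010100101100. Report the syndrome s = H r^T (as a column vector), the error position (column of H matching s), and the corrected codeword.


s = (1, 0, 1, 1)^T, error position = 11, corrected codeword c = 010010100111100

Compute s = H r^T mod 2 one row at a time:
  s_1 = 0 + 0 + 1 + 0 + 1 + 1 + 0 + 0 = 3 ≡ 1 (mod 2).
  s_2 = 0 + 1 + 0 + 1 + 1 + 1 + 0 + 0 = 4 ≡ 0 (mod 2).
  s_3 = 1 + 0 + 0 + 1 + 1 + 0 + 0 + 0 = 3 ≡ 1 (mod 2).
  s_4 = 0 + 0 + 1 + 1 + 0 + 0 + 1 + 0 = 3 ≡ 1 (mod 2).
s = (1, 0, 1, 1)^T — this equals column 11 of H (binary 1011), so error is at position 11.
Correct: flip bit 11 of r = 010010100101100 to get c = 010010100111100.


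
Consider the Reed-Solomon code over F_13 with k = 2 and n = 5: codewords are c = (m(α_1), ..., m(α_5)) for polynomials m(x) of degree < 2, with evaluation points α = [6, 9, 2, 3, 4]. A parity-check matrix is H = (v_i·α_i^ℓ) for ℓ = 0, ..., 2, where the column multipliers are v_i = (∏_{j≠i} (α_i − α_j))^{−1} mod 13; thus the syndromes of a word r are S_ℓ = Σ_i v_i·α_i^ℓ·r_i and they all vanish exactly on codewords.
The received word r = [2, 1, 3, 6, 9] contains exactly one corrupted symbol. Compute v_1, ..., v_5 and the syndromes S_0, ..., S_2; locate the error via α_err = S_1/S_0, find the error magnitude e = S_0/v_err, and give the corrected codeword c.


S = (7, 11, 8), error at position 2, error magnitude e = 3, c = [2, 11, 3, 6, 9].

Step 1: column multipliers v_i = (∏_{j≠i}(α_i − α_j))^{−1} mod 13.
  i = 1 (α = 6): (6−9)(6−2)(6−3)(6−4) = (−3)·4·3·2 = −72 ≡ 6, so v_1 = 6^{−1} = 11 (mod 13).
  i = 2 (α = 9): (9−6)(9−2)(9−3)(9−4) = 3·7·6·5 = 630 ≡ 6, so v_2 = 6^{−1} = 11 (mod 13).
  i = 3 (α = 2): (2−6)(2−9)(2−3)(2−4) = (−4)·(−7)·(−1)·(−2) = 56 ≡ 4, so v_3 = 4^{−1} = 10 (mod 13).
  i = 4 (α = 3): (3−6)(3−9)(3−2)(3−4) = (−3)·(−6)·1·(−1) = −18 ≡ 8, so v_4 = 8^{−1} = 5 (mod 13).
  i = 5 (α = 4): (4−6)(4−9)(4−2)(4−3) = (−2)·(−5)·2·1 = 20 ≡ 7, so v_5 = 7^{−1} = 2 (mod 13).
  v = [11, 11, 10, 5, 2].
Step 2: syndromes of r = [2, 1, 3, 6, 9] (all sums mod 13).
  S_0 = Σ v_i r_i = 11·2 + 11·1 + 10·3 + 5·6 + 2·9 = 111 ≡ 7.
  S_1 = Σ v_i α_i r_i = 11·6·2 + 11·9·1 + 10·2·3 + 5·3·6 + 2·4·9 = 453 ≡ 11.
  α_i^2 mod 13 = [10, 3, 4, 9, 3].
  S_2 = Σ v_i α_i^2 r_i = 11·10·2 + 11·3·1 + 10·4·3 + 5·9·6 + 2·3·9 = 697 ≡ 8.
  S = (7, 11, 8) ≠ 0, so r is not a codeword (an error is present).
Step 3: locate the error. For a single error e at position i, S_ℓ = v_i·e·α_i^ℓ, so α_err = S_1/S_0.
  S_0^{−1} = 7^{−1} = 2 (mod 13), so α_err = 11·2 = 22 ≡ 9 = α_2. Error position i = 2.
  Consistency check: S_2/S_1 = 8·6 = 48 ≡ 9 = α_err ✓ (single-error assumption holds).
Step 4: error magnitude e = S_0/v_2 = S_0·∏_{j≠2}(α_2 − α_j) = 7·6 = 42 ≡ 3 (mod 13).
Step 5: correct position 2: c_2 = r_2 − e = 1 − 3 ≡ 11 (mod 13). Hence c = [2, 11, 3, 6, 9].
  Check: interpolating c through the α_i gives m(x) = 10 + 3·x (degree < 2) with m(α_i) = c_i for every i, so c is indeed a codeword.


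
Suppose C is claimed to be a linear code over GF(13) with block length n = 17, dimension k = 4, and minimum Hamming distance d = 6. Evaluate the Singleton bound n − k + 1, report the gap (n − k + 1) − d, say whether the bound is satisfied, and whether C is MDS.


Singleton RHS = n − k + 1 = 14, slack = 8, bound satisfied, not MDS.

Singleton bound: d ≤ n − k + 1.
Here n = 17, k = 4, so n − k + 1 = 14.
Given d = 6, check d ≤ 14: YES.
Slack = (n − k + 1) − d = 8.
The code is NOT MDS (slack = 8 > 0).
Description: the claimed parameters are [17, 4, 6]_13; such a code would be non-MDS.


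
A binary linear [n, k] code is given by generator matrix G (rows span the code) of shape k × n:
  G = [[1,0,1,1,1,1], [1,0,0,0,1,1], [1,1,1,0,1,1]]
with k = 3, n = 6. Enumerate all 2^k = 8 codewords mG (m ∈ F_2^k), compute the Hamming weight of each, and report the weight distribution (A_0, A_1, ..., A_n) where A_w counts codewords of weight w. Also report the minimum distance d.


Weight distribution: A_0 = 1, A_2 = 3, A_3 = 1, A_5 = 3. Minimum distance d = 2.

Enumerate all 2^3 = 8 messages m ∈ F_2^3.
For each, compute codeword c = mG in F_2^6, then tally its weight.
  m = 000 → c = 000000, weight = 0.
  m = 100 → c = 101111, weight = 5.
  m = 010 → c = 100011, weight = 3.
  m = 110 → c = 001100, weight = 2.
  m = 001 → c = 111011, weight = 5.
  m = 101 → c = 010100, weight = 2.
  m = 011 → c = 011000, weight = 2.
  m = 111 → c = 110111, weight = 5.
Tally weights:
  weight 0: 1 codewords.
  weight 2: 3 codewords.
  weight 3: 1 codewords.
  weight 5: 3 codewords.
Minimum distance d = smallest w > 0 with A_w > 0 = 2.
Sanity: Σ A_w = 8 = 2^3 = 8 ✓.


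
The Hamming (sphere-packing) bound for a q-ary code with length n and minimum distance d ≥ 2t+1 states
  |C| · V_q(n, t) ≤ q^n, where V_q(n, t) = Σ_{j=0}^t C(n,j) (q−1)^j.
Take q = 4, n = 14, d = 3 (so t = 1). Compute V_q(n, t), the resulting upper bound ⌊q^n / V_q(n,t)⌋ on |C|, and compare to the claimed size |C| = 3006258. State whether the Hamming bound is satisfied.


V_q(n, t) = 43, q^n = 268435456, Hamming bound = 6242685, |C| = 3006258 ≤ bound (satisfied).

Step 1: Compute V_q(n, t) = Σ_{j=0}^1 C(n, j) (q−1)^j.
  j = 0: C(14,0)·(3)^0 = 1·1 = 1.
  j = 1: C(14,1)·(3)^1 = 14·3 = 42.
  V_q(n, t) = 1 + 42 = 43.
Step 2: q^n = 4^14 = 268435456.
Step 3: Hamming bound ⌊q^n / V_q(n,t)⌋ = ⌊268435456/43⌋ = 6242685.
Step 4: Compare |C| = 3006258 to 6242685: satisfied.
The claimed |C| lies below the Hamming bound.


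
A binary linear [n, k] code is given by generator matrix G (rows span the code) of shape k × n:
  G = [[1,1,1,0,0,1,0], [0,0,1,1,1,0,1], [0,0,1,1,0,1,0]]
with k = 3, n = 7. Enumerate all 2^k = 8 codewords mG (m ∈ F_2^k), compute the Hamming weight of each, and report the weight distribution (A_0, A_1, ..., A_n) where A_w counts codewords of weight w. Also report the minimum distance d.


Weight distribution: A_0 = 1, A_3 = 3, A_4 = 2, A_5 = 1, A_6 = 1. Minimum distance d = 3.

Enumerate all 2^3 = 8 messages m ∈ F_2^3.
For each, compute codeword c = mG in F_2^7, then tally its weight.
  m = 000 → c = 0000000, weight = 0.
  m = 100 → c = 1110010, weight = 4.
  m = 010 → c = 0011101, weight = 4.
  m = 110 → c = 1101111, weight = 6.
  m = 001 → c = 0011010, weight = 3.
  m = 101 → c = 1101000, weight = 3.
  m = 011 → c = 0000111, weight = 3.
  m = 111 → c = 1110101, weight = 5.
Tally weights:
  weight 0: 1 codewords.
  weight 3: 3 codewords.
  weight 4: 2 codewords.
  weight 5: 1 codewords.
  weight 6: 1 codewords.
Minimum distance d = smallest w > 0 with A_w > 0 = 3.
Sanity: Σ A_w = 8 = 2^3 = 8 ✓.


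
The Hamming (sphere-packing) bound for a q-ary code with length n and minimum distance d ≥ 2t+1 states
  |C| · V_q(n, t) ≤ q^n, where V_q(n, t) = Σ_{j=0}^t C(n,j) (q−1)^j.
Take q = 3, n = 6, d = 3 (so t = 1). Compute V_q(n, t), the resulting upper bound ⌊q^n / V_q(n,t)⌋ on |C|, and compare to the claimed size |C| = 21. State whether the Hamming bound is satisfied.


V_q(n, t) = 13, q^n = 729, Hamming bound = 56, |C| = 21 ≤ bound (satisfied).

Step 1: Compute V_q(n, t) = Σ_{j=0}^1 C(n, j) (q−1)^j.
  j = 0: C(6,0)·(2)^0 = 1·1 = 1.
  j = 1: C(6,1)·(2)^1 = 6·2 = 12.
  V_q(n, t) = 1 + 12 = 13.
Step 2: q^n = 3^6 = 729.
Step 3: Hamming bound ⌊q^n / V_q(n,t)⌋ = ⌊729/13⌋ = 56.
Step 4: Compare |C| = 21 to 56: satisfied.
The claimed |C| lies below the Hamming bound.


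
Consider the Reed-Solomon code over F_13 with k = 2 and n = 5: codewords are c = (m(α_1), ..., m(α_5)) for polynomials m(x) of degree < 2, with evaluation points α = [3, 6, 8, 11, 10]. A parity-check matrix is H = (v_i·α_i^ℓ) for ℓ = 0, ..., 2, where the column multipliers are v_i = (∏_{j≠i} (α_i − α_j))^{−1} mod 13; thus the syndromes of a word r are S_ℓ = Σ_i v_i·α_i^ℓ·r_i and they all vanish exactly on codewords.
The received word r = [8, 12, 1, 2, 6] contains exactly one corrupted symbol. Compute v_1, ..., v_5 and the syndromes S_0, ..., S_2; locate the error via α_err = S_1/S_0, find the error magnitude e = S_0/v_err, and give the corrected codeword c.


S = (12, 7, 3), error at position 2, error magnitude e = 3, c = [8, 9, 1, 2, 6].

Step 1: column multipliers v_i = (∏_{j≠i}(α_i − α_j))^{−1} mod 13.
  i = 1 (α = 3): (3−6)(3−8)(3−11)(3−10) = (−3)·(−5)·(−8)·(−7) = 840 ≡ 8, so v_1 = 8^{−1} = 5 (mod 13).
  i = 2 (α = 6): (6−3)(6−8)(6−11)(6−10) = 3·(−2)·(−5)·(−4) = −120 ≡ 10, so v_2 = 10^{−1} = 4 (mod 13).
  i = 3 (α = 8): (8−3)(8−6)(8−11)(8−10) = 5·2·(−3)·(−2) = 60 ≡ 8, so v_3 = 8^{−1} = 5 (mod 13).
  i = 4 (α = 11): (11−3)(11−6)(11−8)(11−10) = 8·5·3·1 = 120 ≡ 3, so v_4 = 3^{−1} = 9 (mod 13).
  i = 5 (α = 10): (10−3)(10−6)(10−8)(10−11) = 7·4·2·(−1) = −56 ≡ 9, so v_5 = 9^{−1} = 3 (mod 13).
  v = [5, 4, 5, 9, 3].
Step 2: syndromes of r = [8, 12, 1, 2, 6] (all sums mod 13).
  S_0 = Σ v_i r_i = 5·8 + 4·12 + 5·1 + 9·2 + 3·6 = 129 ≡ 12.
  S_1 = Σ v_i α_i r_i = 5·3·8 + 4·6·12 + 5·8·1 + 9·11·2 + 3·10·6 = 826 ≡ 7.
  α_i^2 mod 13 = [9, 10, 12, 4, 9].
  S_2 = Σ v_i α_i^2 r_i = 5·9·8 + 4·10·12 + 5·12·1 + 9·4·2 + 3·9·6 = 1134 ≡ 3.
  S = (12, 7, 3) ≠ 0, so r is not a codeword (an error is present).
Step 3: locate the error. For a single error e at position i, S_ℓ = v_i·e·α_i^ℓ, so α_err = S_1/S_0.
  S_0^{−1} = 12^{−1} = 12 (mod 13), so α_err = 7·12 = 84 ≡ 6 = α_2. Error position i = 2.
  Consistency check: S_2/S_1 = 3·2 = 6 ≡ 6 = α_err ✓ (single-error assumption holds).
Step 4: error magnitude e = S_0/v_2 = S_0·∏_{j≠2}(α_2 − α_j) = 12·10 = 120 ≡ 3 (mod 13).
Step 5: correct position 2: c_2 = r_2 − e = 12 − 3 ≡ 9 (mod 13). Hence c = [8, 9, 1, 2, 6].
  Check: interpolating c through the α_i gives m(x) = 7 + 9·x (degree < 2) with m(α_i) = c_i for every i, so c is indeed a codeword.


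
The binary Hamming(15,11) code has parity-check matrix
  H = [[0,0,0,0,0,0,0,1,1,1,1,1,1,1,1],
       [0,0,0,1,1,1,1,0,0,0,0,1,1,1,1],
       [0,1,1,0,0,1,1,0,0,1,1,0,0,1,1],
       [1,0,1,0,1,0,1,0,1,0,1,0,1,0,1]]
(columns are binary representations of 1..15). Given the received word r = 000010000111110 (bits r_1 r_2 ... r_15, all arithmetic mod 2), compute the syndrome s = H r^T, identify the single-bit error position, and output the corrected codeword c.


s = (1, 0, 1, 1)^T, error position = 11, corrected codeword c = 000010000101110

Compute s = H r^T mod 2 one row at a time:
  s_1 = 0 + 0 + 1 + 1 + 1 + 1 + 1 + 0 = 5 ≡ 1 (mod 2).
  s_2 = 0 + 1 + 0 + 0 + 1 + 1 + 1 + 0 = 4 ≡ 0 (mod 2).
  s_3 = 0 + 0 + 0 + 0 + 1 + 1 + 1 + 0 = 3 ≡ 1 (mod 2).
  s_4 = 0 + 0 + 1 + 0 + 0 + 1 + 1 + 0 = 3 ≡ 1 (mod 2).
s = (1, 0, 1, 1)^T — this equals column 11 of H (binary 1011), so error is at position 11.
Correct: flip bit 11 of r = 000010000111110 to get c = 000010000101110.


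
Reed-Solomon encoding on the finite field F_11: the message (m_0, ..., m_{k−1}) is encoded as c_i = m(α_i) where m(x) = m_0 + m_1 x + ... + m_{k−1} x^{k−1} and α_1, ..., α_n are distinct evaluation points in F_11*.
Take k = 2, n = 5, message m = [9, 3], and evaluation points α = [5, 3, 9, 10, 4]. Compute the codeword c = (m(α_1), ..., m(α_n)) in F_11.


c = [2, 7, 3, 6, 10]

Message polynomial: m(x) = 9 + 3·x (mod 11).
For each evaluation point α_i, compute m(α_i) mod 11:
  α_1 = 5: Horner steps 3 → 2, so m(5) = 2.
  α_2 = 3: Horner steps 3 → 7, so m(3) = 7.
  α_3 = 9: Horner steps 3 → 3, so m(9) = 3.
  α_4 = 10: Horner steps 3 → 6, so m(10) = 6.
  α_5 = 4: Horner steps 3 → 10, so m(4) = 10.
Codeword c = [2, 7, 3, 6, 10] ∈ F_11^5.


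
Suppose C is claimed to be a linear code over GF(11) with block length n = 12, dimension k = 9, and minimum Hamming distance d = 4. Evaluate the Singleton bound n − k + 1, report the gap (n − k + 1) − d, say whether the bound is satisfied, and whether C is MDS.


Singleton RHS = n − k + 1 = 4, slack = 0, bound satisfied, MDS.

Singleton bound: d ≤ n − k + 1.
Here n = 12, k = 9, so n − k + 1 = 4.
Given d = 4, check d ≤ 4: YES.
Slack = (n − k + 1) − d = 0.
The code is MDS (slack = 0).
Description: the claimed parameters are [12, 9, 4]_11; such a code would be MDS (meets Singleton bound).


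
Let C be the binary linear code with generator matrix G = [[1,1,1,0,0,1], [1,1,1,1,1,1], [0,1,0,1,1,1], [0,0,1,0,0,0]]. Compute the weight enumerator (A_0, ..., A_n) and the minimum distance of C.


Weight distribution: A_0 = 1, A_1 = 2, A_2 = 3, A_3 = 4, A_4 = 3, A_5 = 2, A_6 = 1. Minimum distance d = 1.

Enumerate all 2^4 = 16 messages m ∈ F_2^4.
For each, compute codeword c = mG in F_2^6, then tally its weight.
  m = 0000 → c = 000000, weight = 0.
  m = 1000 → c = 111001, weight = 4.
  m = 0100 → c = 111111, weight = 6.
  m = 1100 → c = 000110, weight = 2.
  m = 0010 → c = 010111, weight = 4.
  m = 1010 → c = 101110, weight = 4.
  m = 0110 → c = 101000, weight = 2.
  m = 1110 → c = 010001, weight = 2.
  m = 0001 → c = 001000, weight = 1.
  m = 1001 → c = 110001, weight = 3.
  m = 0101 → c = 110111, weight = 5.
  m = 1101 → c = 001110, weight = 3.
  m = 0011 → c = 011111, weight = 5.
  m = 1011 → c = 100110, weight = 3.
  m = 0111 → c = 100000, weight = 1.
  m = 1111 → c = 011001, weight = 3.
Tally weights:
  weight 0: 1 codewords.
  weight 1: 2 codewords.
  weight 2: 3 codewords.
  weight 3: 4 codewords.
  weight 4: 3 codewords.
  weight 5: 2 codewords.
  weight 6: 1 codewords.
Minimum distance d = smallest w > 0 with A_w > 0 = 1.
Sanity: Σ A_w = 16 = 2^4 = 16 ✓.


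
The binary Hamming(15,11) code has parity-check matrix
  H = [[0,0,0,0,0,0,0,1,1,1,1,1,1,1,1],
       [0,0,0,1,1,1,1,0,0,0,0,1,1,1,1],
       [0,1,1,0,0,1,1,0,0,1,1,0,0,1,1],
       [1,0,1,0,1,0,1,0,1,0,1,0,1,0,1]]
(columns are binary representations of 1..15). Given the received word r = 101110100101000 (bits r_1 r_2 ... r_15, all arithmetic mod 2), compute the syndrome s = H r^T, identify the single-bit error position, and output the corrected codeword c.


s = (0, 0, 1, 0)^T, error position = 2, corrected codeword c = 111110100101000

Compute s = H r^T mod 2 one row at a time:
  s_1 = 0 + 0 + 1 + 0 + 1 + 0 + 0 + 0 = 2 ≡ 0 (mod 2).
  s_2 = 1 + 1 + 0 + 1 + 1 + 0 + 0 + 0 = 4 ≡ 0 (mod 2).
  s_3 = 0 + 1 + 0 + 1 + 1 + 0 + 0 + 0 = 3 ≡ 1 (mod 2).
  s_4 = 1 + 1 + 1 + 1 + 0 + 0 + 0 + 0 = 4 ≡ 0 (mod 2).
s = (0, 0, 1, 0)^T — this equals column 2 of H (binary 0010), so error is at position 2.
Correct: flip bit 2 of r = 101110100101000 to get c = 111110100101000.


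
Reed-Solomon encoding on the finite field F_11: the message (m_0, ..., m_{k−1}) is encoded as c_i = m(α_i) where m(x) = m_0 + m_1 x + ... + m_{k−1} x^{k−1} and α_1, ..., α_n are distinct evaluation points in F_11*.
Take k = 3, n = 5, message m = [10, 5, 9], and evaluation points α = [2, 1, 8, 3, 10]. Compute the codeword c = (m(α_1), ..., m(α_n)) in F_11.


c = [1, 2, 10, 7, 3]

Message polynomial: m(x) = 10 + 5·x + 9·x^2 (mod 11).
For each evaluation point α_i, compute m(α_i) mod 11:
  α_1 = 2: Horner steps 9 → 1 → 1, so m(2) = 1.
  α_2 = 1: Horner steps 9 → 3 → 2, so m(1) = 2.
  α_3 = 8: Horner steps 9 → 0 → 10, so m(8) = 10.
  α_4 = 3: Horner steps 9 → 10 → 7, so m(3) = 7.
  α_5 = 10: Horner steps 9 → 7 → 3, so m(10) = 3.
Codeword c = [1, 2, 10, 7, 3] ∈ F_11^5.


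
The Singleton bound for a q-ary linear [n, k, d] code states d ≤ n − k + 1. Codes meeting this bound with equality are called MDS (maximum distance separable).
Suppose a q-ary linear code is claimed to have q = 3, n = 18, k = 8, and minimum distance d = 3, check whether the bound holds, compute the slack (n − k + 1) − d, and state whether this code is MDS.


Singleton RHS = n − k + 1 = 11, slack = 8, bound satisfied, not MDS.

Singleton bound: d ≤ n − k + 1.
Here n = 18, k = 8, so n − k + 1 = 11.
Given d = 3, check d ≤ 11: YES.
Slack = (n − k + 1) − d = 8.
The code is NOT MDS (slack = 8 > 0).
Description: the claimed parameters are [18, 8, 3]_3; such a code would be non-MDS.


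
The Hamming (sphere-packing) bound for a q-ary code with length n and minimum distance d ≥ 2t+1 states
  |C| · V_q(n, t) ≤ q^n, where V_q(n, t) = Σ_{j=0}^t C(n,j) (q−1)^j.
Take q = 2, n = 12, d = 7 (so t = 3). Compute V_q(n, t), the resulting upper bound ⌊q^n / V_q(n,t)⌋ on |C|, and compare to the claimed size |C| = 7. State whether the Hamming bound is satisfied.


V_q(n, t) = 299, q^n = 4096, Hamming bound = 13, |C| = 7 ≤ bound (satisfied).

Step 1: Compute V_q(n, t) = Σ_{j=0}^3 C(n, j) (q−1)^j.
  j = 0: C(12,0)·(1)^0 = 1·1 = 1.
  j = 1: C(12,1)·(1)^1 = 12·1 = 12.
  j = 2: C(12,2)·(1)^2 = 66·1 = 66.
  j = 3: C(12,3)·(1)^3 = 220·1 = 220.
  V_q(n, t) = 1 + 12 + 66 + 220 = 299.
Step 2: q^n = 2^12 = 4096.
Step 3: Hamming bound ⌊q^n / V_q(n,t)⌋ = ⌊4096/299⌋ = 13.
Step 4: Compare |C| = 7 to 13: satisfied.
The claimed |C| lies below the Hamming bound.


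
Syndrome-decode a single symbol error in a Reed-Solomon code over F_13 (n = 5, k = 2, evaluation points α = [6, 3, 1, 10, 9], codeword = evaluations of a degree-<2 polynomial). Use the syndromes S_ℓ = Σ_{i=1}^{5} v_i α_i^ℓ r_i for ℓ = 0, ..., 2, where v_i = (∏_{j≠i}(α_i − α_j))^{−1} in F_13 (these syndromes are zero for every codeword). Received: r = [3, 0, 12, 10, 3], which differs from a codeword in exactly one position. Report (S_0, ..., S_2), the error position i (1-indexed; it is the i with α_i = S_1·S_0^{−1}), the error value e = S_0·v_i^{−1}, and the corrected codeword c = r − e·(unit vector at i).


S = (9, 2, 12), error at position 1, error magnitude e = 8, c = [8, 0, 12, 10, 3].

Step 1: column multipliers v_i = (∏_{j≠i}(α_i − α_j))^{−1} mod 13.
  i = 1 (α = 6): (6−3)(6−1)(6−10)(6−9) = 3·5·(−4)·(−3) = 180 ≡ 11, so v_1 = 11^{−1} = 6 (mod 13).
  i = 2 (α = 3): (3−6)(3−1)(3−10)(3−9) = (−3)·2·(−7)·(−6) = −252 ≡ 8, so v_2 = 8^{−1} = 5 (mod 13).
  i = 3 (α = 1): (1−6)(1−3)(1−10)(1−9) = (−5)·(−2)·(−9)·(−8) = 720 ≡ 5, so v_3 = 5^{−1} = 8 (mod 13).
  i = 4 (α = 10): (10−6)(10−3)(10−1)(10−9) = 4·7·9·1 = 252 ≡ 5, so v_4 = 5^{−1} = 8 (mod 13).
  i = 5 (α = 9): (9−6)(9−3)(9−1)(9−10) = 3·6·8·(−1) = −144 ≡ 12, so v_5 = 12^{−1} = 12 (mod 13).
  v = [6, 5, 8, 8, 12].
Step 2: syndromes of r = [3, 0, 12, 10, 3] (all sums mod 13).
  S_0 = Σ v_i r_i = 6·3 + 5·0 + 8·12 + 8·10 + 12·3 = 230 ≡ 9.
  S_1 = Σ v_i α_i r_i = 6·6·3 + 5·3·0 + 8·1·12 + 8·10·10 + 12·9·3 = 1328 ≡ 2.
  α_i^2 mod 13 = [10, 9, 1, 9, 3].
  S_2 = Σ v_i α_i^2 r_i = 6·10·3 + 5·9·0 + 8·1·12 + 8·9·10 + 12·3·3 = 1104 ≡ 12.
  S = (9, 2, 12) ≠ 0, so r is not a codeword (an error is present).
Step 3: locate the error. For a single error e at position i, S_ℓ = v_i·e·α_i^ℓ, so α_err = S_1/S_0.
  S_0^{−1} = 9^{−1} = 3 (mod 13), so α_err = 2·3 = 6 ≡ 6 = α_1. Error position i = 1.
  Consistency check: S_2/S_1 = 12·7 = 84 ≡ 6 = α_err ✓ (single-error assumption holds).
Step 4: error magnitude e = S_0/v_1 = S_0·∏_{j≠1}(α_1 − α_j) = 9·11 = 99 ≡ 8 (mod 13).
Step 5: correct position 1: c_1 = r_1 − e = 3 − 8 ≡ 8 (mod 13). Hence c = [8, 0, 12, 10, 3].
  Check: interpolating c through the α_i gives m(x) = 5 + 7·x (degree < 2) with m(α_i) = c_i for every i, so c is indeed a codeword.


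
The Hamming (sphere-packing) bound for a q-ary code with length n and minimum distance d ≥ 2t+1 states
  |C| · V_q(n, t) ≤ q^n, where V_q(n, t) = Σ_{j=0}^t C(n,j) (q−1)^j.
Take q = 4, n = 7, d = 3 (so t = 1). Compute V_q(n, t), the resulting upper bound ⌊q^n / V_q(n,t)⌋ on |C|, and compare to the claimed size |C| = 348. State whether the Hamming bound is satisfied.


V_q(n, t) = 22, q^n = 16384, Hamming bound = 744, |C| = 348 ≤ bound (satisfied).

Step 1: Compute V_q(n, t) = Σ_{j=0}^1 C(n, j) (q−1)^j.
  j = 0: C(7,0)·(3)^0 = 1·1 = 1.
  j = 1: C(7,1)·(3)^1 = 7·3 = 21.
  V_q(n, t) = 1 + 21 = 22.
Step 2: q^n = 4^7 = 16384.
Step 3: Hamming bound ⌊q^n / V_q(n,t)⌋ = ⌊16384/22⌋ = 744.
Step 4: Compare |C| = 348 to 744: satisfied.
The claimed |C| lies below the Hamming bound.
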